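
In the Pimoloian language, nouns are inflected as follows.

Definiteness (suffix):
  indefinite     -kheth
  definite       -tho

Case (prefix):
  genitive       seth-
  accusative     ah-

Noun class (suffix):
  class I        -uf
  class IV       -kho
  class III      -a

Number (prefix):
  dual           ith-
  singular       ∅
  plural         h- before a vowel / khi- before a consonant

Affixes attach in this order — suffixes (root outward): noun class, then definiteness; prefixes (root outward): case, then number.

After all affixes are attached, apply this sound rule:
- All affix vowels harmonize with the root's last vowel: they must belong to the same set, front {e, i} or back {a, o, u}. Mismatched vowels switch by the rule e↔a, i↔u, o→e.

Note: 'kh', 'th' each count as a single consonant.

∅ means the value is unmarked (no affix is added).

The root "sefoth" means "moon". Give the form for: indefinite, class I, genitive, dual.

Attach noun class class I -uf → sefothuf.
Attach definiteness indefinite -kheth → sefothufkheth.
Attach case genitive seth- → sethsefothufkheth.
Attach number dual ith- → ithsethsefothufkheth.
Apply vowel harmony: ithsethsefothufkheth → uthsathsefothufkhath.

uthsathsefothufkhath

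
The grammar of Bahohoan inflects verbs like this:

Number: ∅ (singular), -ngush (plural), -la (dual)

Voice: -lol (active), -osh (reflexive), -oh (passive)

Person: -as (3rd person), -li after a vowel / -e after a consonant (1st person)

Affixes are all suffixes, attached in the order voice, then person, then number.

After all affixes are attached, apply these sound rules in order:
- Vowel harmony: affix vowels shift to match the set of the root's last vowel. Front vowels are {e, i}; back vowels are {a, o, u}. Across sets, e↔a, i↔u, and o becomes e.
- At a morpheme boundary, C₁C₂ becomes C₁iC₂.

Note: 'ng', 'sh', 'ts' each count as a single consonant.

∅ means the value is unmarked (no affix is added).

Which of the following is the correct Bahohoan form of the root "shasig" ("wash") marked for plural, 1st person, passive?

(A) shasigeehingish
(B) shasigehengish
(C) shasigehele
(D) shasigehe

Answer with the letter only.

Attach voice passive -oh → shasigoh.
Attach person 1st person -e (after consonant 'h') → shasigohe.
Attach number plural -ngush → shasigohengush.
Apply vowel harmony: shasigohengush → shasigehengish.
Epenthesis: no change.
So the correct form is shasigehengish, option (B).
(D) shasigehe is wrong: it uses singular instead of plural for number.
(A) shasigeehingish is wrong: it has the affixes in the wrong order.
(C) shasigehele is wrong: it uses dual instead of plural for number.

B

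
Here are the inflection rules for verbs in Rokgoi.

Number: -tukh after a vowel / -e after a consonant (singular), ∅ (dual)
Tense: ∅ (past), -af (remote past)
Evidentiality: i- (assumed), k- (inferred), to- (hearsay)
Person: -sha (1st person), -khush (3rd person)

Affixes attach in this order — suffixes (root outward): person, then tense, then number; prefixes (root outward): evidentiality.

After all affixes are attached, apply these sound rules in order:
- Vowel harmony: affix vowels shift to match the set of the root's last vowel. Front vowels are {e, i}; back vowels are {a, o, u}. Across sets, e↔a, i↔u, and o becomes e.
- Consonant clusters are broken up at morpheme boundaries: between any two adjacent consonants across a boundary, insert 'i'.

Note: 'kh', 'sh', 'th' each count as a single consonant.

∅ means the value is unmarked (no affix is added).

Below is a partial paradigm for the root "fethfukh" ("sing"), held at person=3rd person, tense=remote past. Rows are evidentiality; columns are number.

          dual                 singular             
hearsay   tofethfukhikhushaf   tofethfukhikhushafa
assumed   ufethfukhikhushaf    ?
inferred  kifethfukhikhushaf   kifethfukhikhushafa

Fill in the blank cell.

ufethfukhikhushafa

Attach person 3rd person -khush → fethfukhkhush.
Attach evidentiality assumed i- → ifethfukhkhush.
Attach tense remote past -af → ifethfukhkhushaf.
Attach number singular -e (after consonant 'f') → ifethfukhkhushafe.
Apply vowel harmony: ifethfukhkhushafe → ufethfukhkhushafa.
Apply epenthesis: ufethfukhkhushafa → ufethfukhikhushafa.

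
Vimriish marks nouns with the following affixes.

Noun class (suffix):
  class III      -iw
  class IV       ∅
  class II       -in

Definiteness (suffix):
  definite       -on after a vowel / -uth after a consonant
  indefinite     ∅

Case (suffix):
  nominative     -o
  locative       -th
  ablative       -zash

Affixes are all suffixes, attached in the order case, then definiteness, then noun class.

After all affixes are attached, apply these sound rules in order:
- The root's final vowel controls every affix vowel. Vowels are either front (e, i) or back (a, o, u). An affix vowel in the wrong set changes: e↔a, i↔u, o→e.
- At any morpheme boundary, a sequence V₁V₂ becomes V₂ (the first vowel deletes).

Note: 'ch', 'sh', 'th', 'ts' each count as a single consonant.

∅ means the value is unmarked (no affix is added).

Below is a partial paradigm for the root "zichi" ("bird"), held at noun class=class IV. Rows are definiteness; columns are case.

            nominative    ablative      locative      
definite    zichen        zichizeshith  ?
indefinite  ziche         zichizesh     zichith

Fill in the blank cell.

Attach case locative -th → zichith.
Attach definiteness definite -uth (after consonant 'th') → zichithuth.
noun class = class IV: zero marking, form stays zichithuth.
Apply vowel harmony: zichithuth → zichithith.
Vowel deletion: no change.

zichithith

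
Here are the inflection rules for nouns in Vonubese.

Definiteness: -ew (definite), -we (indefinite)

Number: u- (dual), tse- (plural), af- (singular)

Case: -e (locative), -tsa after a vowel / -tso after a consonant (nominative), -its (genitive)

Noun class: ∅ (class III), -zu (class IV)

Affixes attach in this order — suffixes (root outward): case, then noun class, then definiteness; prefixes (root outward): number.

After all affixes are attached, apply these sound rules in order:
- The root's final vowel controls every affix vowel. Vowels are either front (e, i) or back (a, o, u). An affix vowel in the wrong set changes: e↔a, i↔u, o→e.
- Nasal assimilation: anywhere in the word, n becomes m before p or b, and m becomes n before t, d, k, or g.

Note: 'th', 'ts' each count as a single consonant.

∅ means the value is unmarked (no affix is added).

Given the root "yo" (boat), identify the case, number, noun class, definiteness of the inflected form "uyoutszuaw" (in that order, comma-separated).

genitive, dual, class IV, definite

Segment: u-yo-its-zu-ew.
case: -its → genitive.
number: u- → dual.
noun class: -zu → class IV.
definiteness: -ew → definite.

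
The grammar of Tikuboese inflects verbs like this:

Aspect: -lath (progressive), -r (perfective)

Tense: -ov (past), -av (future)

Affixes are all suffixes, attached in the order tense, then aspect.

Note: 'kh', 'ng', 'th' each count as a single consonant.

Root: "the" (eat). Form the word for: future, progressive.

theavlath

Attach tense future -av → theav.
Attach aspect progressive -lath → theavlath.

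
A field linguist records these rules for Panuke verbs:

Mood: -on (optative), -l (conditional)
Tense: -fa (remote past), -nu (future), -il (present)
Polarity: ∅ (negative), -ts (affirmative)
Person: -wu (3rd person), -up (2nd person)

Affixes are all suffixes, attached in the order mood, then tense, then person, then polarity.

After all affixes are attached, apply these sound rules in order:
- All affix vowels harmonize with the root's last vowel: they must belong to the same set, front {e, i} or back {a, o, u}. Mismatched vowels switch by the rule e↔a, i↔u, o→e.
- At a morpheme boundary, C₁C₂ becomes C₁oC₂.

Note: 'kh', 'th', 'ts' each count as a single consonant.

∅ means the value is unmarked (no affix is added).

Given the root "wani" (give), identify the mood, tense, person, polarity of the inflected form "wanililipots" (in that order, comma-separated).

Segment: wani-l-il-up-ts.
mood: -l → conditional.
tense: -il → present.
person: -up → 2nd person.
polarity: -ts → affirmative.

conditional, present, 2nd person, affirmative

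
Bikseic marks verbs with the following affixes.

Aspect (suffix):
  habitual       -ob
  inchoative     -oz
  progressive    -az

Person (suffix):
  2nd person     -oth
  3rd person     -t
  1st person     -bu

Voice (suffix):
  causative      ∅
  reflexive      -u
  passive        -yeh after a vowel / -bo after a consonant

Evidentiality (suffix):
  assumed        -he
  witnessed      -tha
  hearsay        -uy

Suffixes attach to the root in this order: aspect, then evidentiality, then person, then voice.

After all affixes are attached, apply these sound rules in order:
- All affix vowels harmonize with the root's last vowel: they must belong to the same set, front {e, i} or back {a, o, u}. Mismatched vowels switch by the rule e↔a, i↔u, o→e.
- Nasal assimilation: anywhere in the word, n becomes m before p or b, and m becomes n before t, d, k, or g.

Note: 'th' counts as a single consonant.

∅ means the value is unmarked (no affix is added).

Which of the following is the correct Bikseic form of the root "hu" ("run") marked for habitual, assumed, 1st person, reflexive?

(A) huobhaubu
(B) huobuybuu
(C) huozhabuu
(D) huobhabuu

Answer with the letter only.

D

Attach aspect habitual -ob → huob.
Attach evidentiality assumed -he → huobhe.
Attach person 1st person -bu → huobhebu.
Attach voice reflexive -u → huobhebuu.
Apply vowel harmony: huobhebuu → huobhabuu.
Nasal assimilation: no change.
So the correct form is huobhabuu, option (D).
(C) huozhabuu is wrong: it uses inchoative instead of habitual for aspect.
(B) huobuybuu is wrong: it uses hearsay instead of assumed for evidentiality.
(A) huobhaubu is wrong: it has the affixes in the wrong order.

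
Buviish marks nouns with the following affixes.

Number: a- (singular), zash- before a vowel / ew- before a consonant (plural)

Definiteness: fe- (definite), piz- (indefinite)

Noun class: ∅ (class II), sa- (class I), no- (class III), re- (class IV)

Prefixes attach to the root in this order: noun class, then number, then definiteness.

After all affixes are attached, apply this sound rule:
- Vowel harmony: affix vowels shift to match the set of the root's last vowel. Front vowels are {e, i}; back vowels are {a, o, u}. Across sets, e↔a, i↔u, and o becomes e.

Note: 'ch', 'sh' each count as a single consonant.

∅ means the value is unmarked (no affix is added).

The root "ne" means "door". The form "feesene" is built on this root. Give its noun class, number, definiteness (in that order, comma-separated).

class I, singular, definite

Segment: fe-a-sa-ne.
noun class: sa- → class I.
number: a- → singular.
definiteness: fe- → definite.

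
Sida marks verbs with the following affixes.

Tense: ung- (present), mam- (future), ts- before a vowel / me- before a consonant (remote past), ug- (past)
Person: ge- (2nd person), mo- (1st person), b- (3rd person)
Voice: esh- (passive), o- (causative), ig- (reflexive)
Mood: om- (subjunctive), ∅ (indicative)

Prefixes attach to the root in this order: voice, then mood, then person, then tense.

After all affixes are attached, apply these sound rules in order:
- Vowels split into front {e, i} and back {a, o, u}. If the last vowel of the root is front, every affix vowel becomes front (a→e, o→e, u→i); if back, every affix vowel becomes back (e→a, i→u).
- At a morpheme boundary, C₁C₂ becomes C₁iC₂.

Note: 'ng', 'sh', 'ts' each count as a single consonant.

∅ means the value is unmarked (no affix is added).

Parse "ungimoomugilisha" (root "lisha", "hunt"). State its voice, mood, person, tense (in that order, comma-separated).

reflexive, subjunctive, 1st person, present

Segment: ung-mo-om-ig-lisha.
voice: ig- → reflexive.
mood: om- → subjunctive.
person: mo- → 1st person.
tense: ung- → present.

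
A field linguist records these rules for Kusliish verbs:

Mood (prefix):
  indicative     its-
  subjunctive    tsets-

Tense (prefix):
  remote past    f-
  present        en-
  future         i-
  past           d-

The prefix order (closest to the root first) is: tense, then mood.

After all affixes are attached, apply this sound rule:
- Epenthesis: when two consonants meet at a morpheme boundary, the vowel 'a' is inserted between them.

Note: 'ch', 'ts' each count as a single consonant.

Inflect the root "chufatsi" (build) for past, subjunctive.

Attach tense past d- → dchufatsi.
Attach mood subjunctive tsets- → tsetsdchufatsi.
Apply epenthesis: tsetsdchufatsi → tsetsadachufatsi.

tsetsadachufatsi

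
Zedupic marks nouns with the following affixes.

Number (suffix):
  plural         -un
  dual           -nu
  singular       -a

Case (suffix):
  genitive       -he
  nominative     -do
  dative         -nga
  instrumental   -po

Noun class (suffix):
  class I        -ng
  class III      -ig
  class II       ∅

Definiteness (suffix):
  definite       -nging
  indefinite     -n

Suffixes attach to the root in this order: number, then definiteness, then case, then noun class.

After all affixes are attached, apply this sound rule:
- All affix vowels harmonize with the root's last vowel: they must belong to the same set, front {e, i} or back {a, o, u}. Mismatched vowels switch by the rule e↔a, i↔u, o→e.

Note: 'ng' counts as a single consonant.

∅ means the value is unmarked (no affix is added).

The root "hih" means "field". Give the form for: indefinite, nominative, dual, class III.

Attach number dual -nu → hihnu.
Attach definiteness indefinite -n → hihnun.
Attach case nominative -do → hihnundo.
Attach noun class class III -ig → hihnundoig.
Apply vowel harmony: hihnundoig → hihnindeig.

hihnindeig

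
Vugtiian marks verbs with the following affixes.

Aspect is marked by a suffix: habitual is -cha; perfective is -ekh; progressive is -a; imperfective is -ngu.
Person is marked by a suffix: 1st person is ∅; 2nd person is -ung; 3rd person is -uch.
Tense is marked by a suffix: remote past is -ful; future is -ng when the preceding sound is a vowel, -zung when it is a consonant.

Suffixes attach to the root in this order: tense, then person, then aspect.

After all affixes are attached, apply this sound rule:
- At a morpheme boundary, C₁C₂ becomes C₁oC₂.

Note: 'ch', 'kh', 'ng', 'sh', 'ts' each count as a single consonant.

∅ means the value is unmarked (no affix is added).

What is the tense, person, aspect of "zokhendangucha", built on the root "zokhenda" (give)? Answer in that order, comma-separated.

Segment: zokhenda-ng-uch-a.
tense: -ng/zung → future.
person: -uch → 3rd person.
aspect: -a → progressive.

future, 3rd person, progressive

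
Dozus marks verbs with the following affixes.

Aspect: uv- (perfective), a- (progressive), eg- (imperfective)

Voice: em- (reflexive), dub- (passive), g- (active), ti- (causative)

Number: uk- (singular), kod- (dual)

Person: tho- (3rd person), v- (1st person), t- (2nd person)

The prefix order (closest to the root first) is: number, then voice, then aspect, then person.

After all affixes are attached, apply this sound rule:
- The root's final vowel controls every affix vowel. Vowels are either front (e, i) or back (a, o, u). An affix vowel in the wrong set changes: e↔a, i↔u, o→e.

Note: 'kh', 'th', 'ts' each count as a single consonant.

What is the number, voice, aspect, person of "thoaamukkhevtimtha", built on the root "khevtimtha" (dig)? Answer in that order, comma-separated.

Segment: tho-a-em-uk-khevtimtha.
number: uk- → singular.
voice: em- → reflexive.
aspect: a- → progressive.
person: tho- → 3rd person.

singular, reflexive, progressive, 3rd person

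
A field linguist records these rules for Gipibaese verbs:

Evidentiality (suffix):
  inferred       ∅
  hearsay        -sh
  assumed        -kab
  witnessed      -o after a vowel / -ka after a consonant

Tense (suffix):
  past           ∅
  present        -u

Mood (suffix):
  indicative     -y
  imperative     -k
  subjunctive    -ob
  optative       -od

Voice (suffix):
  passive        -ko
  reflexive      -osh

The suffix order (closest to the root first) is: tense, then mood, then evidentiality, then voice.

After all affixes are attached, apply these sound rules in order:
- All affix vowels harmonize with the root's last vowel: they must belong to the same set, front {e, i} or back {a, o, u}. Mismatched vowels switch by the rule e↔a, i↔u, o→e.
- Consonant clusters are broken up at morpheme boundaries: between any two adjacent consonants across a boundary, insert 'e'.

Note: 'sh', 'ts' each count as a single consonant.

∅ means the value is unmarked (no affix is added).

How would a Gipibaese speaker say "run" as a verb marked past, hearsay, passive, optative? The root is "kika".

kikaodesheko

tense = past: zero marking, form stays kika.
Attach mood optative -od → kikaod.
Attach evidentiality hearsay -sh → kikaodsh.
Attach voice passive -ko → kikaodshko.
Vowel harmony: no change.
Apply epenthesis: kikaodshko → kikaodesheko.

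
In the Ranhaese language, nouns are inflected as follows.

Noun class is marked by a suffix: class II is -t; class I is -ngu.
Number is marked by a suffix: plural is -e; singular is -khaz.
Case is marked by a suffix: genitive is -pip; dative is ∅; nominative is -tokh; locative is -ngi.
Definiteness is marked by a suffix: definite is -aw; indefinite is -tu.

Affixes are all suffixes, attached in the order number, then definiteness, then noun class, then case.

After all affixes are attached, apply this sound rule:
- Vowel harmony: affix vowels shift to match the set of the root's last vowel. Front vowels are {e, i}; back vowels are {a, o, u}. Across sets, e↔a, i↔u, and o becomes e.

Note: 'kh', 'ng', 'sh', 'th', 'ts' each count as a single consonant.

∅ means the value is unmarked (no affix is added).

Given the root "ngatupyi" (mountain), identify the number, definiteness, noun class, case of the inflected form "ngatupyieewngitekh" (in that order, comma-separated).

Segment: ngatupyi-e-aw-ngu-tokh.
number: -e → plural.
definiteness: -aw → definite.
noun class: -ngu → class I.
case: -tokh → nominative.

plural, definite, class I, nominative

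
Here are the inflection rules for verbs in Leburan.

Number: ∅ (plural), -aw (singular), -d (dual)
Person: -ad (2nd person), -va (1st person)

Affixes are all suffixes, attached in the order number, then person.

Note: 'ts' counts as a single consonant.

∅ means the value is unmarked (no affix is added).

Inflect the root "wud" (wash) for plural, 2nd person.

number = plural: zero marking, form stays wud.
Attach person 2nd person -ad → wudad.

wudad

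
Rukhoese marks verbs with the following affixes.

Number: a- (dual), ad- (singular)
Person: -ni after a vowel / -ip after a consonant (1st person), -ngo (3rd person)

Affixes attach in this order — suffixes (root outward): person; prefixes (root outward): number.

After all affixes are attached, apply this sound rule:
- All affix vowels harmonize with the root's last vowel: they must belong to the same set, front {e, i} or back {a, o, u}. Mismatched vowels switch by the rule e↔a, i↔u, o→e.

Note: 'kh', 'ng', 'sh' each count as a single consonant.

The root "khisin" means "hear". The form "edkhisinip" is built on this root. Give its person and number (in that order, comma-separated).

1st person, singular

Segment: ad-khisin-ip.
person: -ni/ip → 1st person.
number: ad- → singular.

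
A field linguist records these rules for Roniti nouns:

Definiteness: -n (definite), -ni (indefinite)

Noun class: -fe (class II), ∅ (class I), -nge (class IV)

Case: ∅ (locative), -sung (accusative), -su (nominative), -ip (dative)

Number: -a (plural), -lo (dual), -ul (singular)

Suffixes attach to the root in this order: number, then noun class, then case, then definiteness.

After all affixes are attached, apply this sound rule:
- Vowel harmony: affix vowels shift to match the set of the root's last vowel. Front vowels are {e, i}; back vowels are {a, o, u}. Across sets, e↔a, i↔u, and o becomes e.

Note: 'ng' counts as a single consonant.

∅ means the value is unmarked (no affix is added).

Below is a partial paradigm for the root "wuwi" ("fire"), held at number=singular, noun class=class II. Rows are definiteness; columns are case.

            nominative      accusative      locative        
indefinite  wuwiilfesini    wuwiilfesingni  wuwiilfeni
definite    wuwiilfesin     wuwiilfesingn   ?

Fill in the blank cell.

wuwiilfen

Attach number singular -ul → wuwiul.
Attach noun class class II -fe → wuwiulfe.
case = locative: zero marking, form stays wuwiulfe.
Attach definiteness definite -n → wuwiulfen.
Apply vowel harmony: wuwiulfen → wuwiilfen.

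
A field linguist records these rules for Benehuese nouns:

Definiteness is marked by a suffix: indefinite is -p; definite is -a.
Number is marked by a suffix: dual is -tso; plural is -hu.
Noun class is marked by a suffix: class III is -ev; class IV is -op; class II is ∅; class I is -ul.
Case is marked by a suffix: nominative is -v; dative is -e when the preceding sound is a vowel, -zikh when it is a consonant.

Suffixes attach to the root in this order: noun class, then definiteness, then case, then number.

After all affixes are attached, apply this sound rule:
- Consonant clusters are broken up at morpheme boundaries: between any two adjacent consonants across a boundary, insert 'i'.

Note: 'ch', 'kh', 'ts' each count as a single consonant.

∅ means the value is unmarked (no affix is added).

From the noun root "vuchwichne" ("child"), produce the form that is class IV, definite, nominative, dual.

Attach noun class class IV -op → vuchwichneop.
Attach definiteness definite -a → vuchwichneopa.
Attach case nominative -v → vuchwichneopav.
Attach number dual -tso → vuchwichneopavtso.
Apply epenthesis: vuchwichneopavtso → vuchwichneopavitso.

vuchwichneopavitso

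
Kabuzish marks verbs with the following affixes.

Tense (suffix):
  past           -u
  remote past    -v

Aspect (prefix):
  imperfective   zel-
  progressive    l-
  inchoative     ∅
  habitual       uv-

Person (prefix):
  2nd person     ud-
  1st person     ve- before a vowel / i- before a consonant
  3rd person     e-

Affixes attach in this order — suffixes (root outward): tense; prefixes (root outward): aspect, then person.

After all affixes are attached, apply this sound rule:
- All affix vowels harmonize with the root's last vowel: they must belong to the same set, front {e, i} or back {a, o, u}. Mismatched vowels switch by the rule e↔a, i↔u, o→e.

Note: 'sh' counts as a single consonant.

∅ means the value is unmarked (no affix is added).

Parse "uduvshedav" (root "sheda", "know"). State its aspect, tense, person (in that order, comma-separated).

Segment: ud-uv-sheda-v.
aspect: uv- → habitual.
tense: -v → remote past.
person: ud- → 2nd person.

habitual, remote past, 2nd person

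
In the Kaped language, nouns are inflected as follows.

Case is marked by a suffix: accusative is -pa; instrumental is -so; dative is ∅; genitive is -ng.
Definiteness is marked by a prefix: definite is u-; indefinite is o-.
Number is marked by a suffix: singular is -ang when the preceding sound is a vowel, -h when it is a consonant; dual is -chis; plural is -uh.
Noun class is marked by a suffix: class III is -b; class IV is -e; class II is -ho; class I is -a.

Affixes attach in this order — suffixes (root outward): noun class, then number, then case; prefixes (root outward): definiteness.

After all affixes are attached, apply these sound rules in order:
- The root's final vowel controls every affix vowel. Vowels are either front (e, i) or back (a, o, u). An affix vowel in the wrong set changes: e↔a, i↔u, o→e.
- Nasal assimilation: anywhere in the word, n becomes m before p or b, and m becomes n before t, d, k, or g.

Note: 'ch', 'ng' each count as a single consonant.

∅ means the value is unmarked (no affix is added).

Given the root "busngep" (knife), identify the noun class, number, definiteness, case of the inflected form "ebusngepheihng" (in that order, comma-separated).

Segment: o-busngep-ho-uh-ng.
noun class: -ho → class II.
number: -uh → plural.
definiteness: o- → indefinite.
case: -ng → genitive.

class II, plural, indefinite, genitive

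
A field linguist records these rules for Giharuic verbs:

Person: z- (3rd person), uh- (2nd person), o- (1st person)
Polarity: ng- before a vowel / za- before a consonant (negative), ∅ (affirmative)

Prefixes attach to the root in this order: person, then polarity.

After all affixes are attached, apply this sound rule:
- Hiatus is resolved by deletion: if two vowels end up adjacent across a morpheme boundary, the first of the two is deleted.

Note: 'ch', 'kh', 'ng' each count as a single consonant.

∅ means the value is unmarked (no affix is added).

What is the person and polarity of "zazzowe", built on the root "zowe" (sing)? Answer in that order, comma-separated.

3rd person, negative

Segment: za-z-zowe.
person: z- → 3rd person.
polarity: ng/za- → negative.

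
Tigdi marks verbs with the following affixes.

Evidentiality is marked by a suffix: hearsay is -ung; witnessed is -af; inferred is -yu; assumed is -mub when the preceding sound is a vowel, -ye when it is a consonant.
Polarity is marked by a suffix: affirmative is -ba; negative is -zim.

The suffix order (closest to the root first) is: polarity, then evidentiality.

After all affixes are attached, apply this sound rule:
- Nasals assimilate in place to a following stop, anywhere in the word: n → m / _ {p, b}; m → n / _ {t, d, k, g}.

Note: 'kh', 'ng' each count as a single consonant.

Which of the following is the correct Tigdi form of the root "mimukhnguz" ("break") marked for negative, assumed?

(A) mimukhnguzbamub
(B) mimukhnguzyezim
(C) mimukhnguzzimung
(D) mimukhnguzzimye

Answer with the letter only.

Attach polarity negative -zim → mimukhnguzzim.
Attach evidentiality assumed -ye (after consonant 'm') → mimukhnguzzimye.
Nasal assimilation: no change.
So the correct form is mimukhnguzzimye, option (D).
(C) mimukhnguzzimung is wrong: it uses hearsay instead of assumed for evidentiality.
(B) mimukhnguzyezim is wrong: it has the affixes in the wrong order.
(A) mimukhnguzbamub is wrong: it uses affirmative instead of negative for polarity.

D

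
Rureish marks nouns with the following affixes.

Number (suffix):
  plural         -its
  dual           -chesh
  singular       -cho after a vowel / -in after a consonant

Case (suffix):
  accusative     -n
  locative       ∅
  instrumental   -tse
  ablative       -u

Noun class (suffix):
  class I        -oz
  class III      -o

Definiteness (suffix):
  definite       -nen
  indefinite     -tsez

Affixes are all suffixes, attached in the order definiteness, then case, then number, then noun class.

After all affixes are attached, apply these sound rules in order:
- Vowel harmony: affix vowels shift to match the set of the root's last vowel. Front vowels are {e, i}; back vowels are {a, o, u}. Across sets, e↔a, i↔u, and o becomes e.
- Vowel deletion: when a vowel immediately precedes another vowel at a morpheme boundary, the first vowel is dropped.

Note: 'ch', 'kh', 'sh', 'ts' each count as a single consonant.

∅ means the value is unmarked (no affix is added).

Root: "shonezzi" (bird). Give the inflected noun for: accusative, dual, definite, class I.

shonezzinenncheshez

Attach definiteness definite -nen → shonezzinen.
Attach case accusative -n → shonezzinenn.
Attach number dual -chesh → shonezzinennchesh.
Attach noun class class I -oz → shonezzinenncheshoz.
Apply vowel harmony: shonezzinenncheshoz → shonezzinenncheshez.
Vowel deletion: no change.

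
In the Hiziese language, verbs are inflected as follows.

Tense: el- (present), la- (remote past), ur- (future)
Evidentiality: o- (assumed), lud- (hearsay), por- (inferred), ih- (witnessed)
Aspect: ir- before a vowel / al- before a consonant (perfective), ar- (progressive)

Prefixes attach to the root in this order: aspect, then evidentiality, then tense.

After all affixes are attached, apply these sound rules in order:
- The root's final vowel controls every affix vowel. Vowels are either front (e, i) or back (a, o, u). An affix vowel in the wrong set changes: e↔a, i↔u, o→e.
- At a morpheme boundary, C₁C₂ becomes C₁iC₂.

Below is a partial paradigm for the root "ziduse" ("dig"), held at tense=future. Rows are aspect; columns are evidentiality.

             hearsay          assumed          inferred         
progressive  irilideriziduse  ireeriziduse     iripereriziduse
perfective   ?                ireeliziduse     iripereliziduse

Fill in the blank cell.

Attach aspect perfective al- (before consonant 'z') → alziduse.
Attach evidentiality hearsay lud- → ludalziduse.
Attach tense future ur- → urludalziduse.
Apply vowel harmony: urludalziduse → irlidelziduse.
Apply epenthesis: irlidelziduse → irilideliziduse.

irilideliziduse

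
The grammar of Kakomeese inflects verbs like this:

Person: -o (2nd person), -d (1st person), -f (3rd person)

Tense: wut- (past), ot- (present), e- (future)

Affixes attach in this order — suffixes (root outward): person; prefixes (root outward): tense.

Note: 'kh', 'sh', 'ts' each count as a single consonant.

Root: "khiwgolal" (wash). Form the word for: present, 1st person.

otkhiwgolald

Attach tense present ot- → otkhiwgolal.
Attach person 1st person -d → otkhiwgolald.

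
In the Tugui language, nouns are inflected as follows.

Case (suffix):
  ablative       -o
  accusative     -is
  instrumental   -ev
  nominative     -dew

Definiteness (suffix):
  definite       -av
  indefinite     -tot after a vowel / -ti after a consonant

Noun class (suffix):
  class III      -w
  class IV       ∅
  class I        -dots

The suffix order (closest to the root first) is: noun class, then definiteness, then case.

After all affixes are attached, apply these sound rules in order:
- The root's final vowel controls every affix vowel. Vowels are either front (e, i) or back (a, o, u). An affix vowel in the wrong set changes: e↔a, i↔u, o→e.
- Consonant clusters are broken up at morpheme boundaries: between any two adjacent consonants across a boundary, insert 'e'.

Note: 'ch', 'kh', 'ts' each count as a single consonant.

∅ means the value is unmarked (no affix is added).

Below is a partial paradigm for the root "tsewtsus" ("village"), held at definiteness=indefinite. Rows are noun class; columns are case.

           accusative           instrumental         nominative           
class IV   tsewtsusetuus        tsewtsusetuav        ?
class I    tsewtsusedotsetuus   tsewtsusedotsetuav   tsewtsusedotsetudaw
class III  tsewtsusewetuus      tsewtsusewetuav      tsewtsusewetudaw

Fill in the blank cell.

noun class = class IV: zero marking, form stays tsewtsus.
Attach definiteness indefinite -ti (after consonant 's') → tsewtsusti.
Attach case nominative -dew → tsewtsustidew.
Apply vowel harmony: tsewtsustidew → tsewtsustudaw.
Apply epenthesis: tsewtsustudaw → tsewtsusetudaw.

tsewtsusetudaw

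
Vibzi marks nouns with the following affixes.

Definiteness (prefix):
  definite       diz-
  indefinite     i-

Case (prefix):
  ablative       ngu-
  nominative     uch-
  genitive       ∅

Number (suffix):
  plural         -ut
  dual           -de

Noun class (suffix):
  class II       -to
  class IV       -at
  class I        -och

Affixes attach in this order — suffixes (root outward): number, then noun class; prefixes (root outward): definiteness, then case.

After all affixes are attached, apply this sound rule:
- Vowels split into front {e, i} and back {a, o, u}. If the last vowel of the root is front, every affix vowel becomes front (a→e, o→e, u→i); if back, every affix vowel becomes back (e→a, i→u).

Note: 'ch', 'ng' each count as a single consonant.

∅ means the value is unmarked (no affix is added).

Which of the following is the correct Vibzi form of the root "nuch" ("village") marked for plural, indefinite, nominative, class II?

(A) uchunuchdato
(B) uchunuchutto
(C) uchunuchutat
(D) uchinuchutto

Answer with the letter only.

B

Attach number plural -ut → nuchut.
Attach definiteness indefinite i- → inuchut.
Attach noun class class II -to → inuchutto.
Attach case nominative uch- → uchinuchutto.
Apply vowel harmony: uchinuchutto → uchunuchutto.
So the correct form is uchunuchutto, option (B).
(D) uchinuchutto is wrong: it fails to apply the sound rule(s).
(C) uchunuchutat is wrong: it uses class IV instead of class II for noun class.
(A) uchunuchdato is wrong: it uses dual instead of plural for number.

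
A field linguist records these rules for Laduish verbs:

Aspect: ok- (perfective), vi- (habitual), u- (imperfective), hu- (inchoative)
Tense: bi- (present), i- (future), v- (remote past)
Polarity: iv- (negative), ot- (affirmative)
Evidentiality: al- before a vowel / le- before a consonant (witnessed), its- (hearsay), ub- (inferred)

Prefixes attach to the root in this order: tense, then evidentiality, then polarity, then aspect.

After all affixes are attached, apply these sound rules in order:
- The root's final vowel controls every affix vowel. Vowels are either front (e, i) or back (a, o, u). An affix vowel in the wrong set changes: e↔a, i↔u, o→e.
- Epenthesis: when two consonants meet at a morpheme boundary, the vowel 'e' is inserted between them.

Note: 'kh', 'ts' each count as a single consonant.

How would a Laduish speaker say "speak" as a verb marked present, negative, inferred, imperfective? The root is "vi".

iivibebivi

Attach tense present bi- → bivi.
Attach evidentiality inferred ub- → ubbivi.
Attach polarity negative iv- → ivubbivi.
Attach aspect imperfective u- → uivubbivi.
Apply vowel harmony: uivubbivi → iivibbivi.
Apply epenthesis: iivibbivi → iivibebivi.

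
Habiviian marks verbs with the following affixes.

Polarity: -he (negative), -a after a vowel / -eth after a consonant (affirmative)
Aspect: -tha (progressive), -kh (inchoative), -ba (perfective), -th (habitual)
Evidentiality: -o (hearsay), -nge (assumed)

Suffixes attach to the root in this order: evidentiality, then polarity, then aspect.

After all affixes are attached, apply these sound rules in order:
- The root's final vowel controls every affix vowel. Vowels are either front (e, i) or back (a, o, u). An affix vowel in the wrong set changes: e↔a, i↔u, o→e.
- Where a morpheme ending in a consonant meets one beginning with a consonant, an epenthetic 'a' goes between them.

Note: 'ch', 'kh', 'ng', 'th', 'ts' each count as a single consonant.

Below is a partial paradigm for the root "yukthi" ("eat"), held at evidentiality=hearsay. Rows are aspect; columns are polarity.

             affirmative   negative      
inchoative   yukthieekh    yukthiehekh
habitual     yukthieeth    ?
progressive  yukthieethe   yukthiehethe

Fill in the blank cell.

yukthieheth

Attach evidentiality hearsay -o → yukthio.
Attach polarity negative -he → yukthiohe.
Attach aspect habitual -th → yukthioheth.
Apply vowel harmony: yukthioheth → yukthieheth.
Epenthesis: no change.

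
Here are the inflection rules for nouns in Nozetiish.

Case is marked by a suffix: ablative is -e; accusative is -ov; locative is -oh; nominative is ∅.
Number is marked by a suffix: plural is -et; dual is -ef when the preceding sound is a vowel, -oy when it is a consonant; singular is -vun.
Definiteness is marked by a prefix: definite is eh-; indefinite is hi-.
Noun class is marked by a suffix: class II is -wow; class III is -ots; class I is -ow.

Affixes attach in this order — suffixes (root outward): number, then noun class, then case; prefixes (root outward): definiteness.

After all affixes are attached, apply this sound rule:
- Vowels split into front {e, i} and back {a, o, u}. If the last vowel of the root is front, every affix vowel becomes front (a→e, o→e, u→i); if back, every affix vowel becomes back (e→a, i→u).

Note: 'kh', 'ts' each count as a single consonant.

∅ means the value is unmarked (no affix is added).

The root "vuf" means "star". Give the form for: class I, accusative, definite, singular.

ahvufvunowov

Attach number singular -vun → vufvun.
Attach noun class class I -ow → vufvunow.
Attach case accusative -ov → vufvunowov.
Attach definiteness definite eh- → ehvufvunowov.
Apply vowel harmony: ehvufvunowov → ahvufvunowov.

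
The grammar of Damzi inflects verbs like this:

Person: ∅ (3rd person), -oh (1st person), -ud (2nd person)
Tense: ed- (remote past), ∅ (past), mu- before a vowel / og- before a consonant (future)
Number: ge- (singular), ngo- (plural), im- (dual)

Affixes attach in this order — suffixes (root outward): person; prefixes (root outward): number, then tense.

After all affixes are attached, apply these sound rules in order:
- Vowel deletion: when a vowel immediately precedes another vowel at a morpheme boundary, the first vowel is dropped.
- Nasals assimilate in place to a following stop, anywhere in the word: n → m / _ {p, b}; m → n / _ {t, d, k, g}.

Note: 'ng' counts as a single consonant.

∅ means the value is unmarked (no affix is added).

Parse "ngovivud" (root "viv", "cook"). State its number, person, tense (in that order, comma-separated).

plural, 2nd person, past

Segment: ngo-viv-ud.
number: ngo- → plural.
person: -ud → 2nd person.
tense: ∅ → past.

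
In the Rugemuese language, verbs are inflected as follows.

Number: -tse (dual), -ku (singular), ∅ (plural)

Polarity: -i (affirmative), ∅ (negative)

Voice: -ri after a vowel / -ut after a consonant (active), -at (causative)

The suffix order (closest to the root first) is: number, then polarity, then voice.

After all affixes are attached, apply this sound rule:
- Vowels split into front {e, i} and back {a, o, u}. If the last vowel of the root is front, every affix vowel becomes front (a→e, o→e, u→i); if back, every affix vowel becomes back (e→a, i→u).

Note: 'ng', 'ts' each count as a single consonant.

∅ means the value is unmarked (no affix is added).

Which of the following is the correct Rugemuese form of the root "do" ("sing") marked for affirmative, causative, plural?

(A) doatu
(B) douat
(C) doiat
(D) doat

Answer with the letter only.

number = plural: zero marking, form stays do.
Attach polarity affirmative -i → doi.
Attach voice causative -at → doiat.
Apply vowel harmony: doiat → douat.
So the correct form is douat, option (B).
(C) doiat is wrong: it fails to apply the sound rule(s).
(D) doat is wrong: it uses negative instead of affirmative for polarity.
(A) doatu is wrong: it has the affixes in the wrong order.

B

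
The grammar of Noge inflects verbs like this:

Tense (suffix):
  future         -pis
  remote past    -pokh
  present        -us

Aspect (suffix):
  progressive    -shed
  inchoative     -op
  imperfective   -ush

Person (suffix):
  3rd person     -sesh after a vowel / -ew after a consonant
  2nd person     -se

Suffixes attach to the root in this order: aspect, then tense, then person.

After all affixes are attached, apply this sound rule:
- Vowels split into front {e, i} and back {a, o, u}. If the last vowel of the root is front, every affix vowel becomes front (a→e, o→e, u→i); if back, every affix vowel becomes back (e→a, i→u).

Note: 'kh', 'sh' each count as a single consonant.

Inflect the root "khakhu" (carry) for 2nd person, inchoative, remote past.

Attach aspect inchoative -op → khakhuop.
Attach tense remote past -pokh → khakhuoppokh.
Attach person 2nd person -se → khakhuoppokhse.
Apply vowel harmony: khakhuoppokhse → khakhuoppokhsa.

khakhuoppokhsa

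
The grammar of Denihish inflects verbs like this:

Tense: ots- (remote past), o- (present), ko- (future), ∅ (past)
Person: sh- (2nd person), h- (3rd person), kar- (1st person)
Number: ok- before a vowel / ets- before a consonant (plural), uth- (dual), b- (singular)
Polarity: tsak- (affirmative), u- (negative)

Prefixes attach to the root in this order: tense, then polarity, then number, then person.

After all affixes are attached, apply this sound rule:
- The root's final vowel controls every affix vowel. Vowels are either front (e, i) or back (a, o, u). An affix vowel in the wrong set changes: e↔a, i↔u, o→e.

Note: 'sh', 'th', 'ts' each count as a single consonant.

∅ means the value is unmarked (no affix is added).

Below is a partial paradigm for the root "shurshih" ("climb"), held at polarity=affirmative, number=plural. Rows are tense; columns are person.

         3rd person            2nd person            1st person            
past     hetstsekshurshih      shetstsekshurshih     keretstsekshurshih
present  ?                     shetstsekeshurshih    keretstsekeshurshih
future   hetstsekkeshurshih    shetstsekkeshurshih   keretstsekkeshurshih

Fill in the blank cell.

hetstsekeshurshih

Attach tense present o- → oshurshih.
Attach polarity affirmative tsak- → tsakoshurshih.
Attach number plural ets- (before consonant 'ts') → etstsakoshurshih.
Attach person 3rd person h- → hetstsakoshurshih.
Apply vowel harmony: hetstsakoshurshih → hetstsekeshurshih.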